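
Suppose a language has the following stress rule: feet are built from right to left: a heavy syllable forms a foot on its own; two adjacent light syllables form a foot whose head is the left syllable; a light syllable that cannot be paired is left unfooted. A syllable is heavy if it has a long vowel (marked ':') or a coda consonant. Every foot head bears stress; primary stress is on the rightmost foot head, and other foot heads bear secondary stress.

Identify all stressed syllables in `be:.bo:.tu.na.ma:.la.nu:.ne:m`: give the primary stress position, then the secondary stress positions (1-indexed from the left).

primary 8, secondary 1, 2, 3, 5, 7

Weights: 1 be: H, 2 bo: H, 3 tu L, 4 na L, 5 ma: H, 6 la L, 7 nu: H, 8 ne:m H.
Parse right to left (heavy = foot alone; LL = one foot; stranded L unfooted): (ˈbe:) (ˈbo:) (ˈtu.na) (ˈma:) la (ˈnu:) (ˈne:m).
Foot heads: 1, 2, 3, 5, 7, 8.
Primary stress on the rightmost head = syllable 8.
Secondary stress on 1, 2, 3, 5, 7: ˌbe:.ˌbo:.ˌtu.na.ˌma:.la.ˌnu:.ˈne:m.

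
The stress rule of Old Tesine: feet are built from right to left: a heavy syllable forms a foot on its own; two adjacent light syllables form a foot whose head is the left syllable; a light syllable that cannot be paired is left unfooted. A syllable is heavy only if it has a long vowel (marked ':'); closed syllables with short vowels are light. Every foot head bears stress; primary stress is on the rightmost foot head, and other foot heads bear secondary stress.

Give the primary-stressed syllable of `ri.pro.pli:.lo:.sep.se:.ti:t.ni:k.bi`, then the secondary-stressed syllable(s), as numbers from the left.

primary 8, secondary 1, 3, 4, 6, 7

Weights: 1 ri L, 2 pro L, 3 pli: H, 4 lo: H, 5 sep L, 6 se: H, 7 ti:t H, 8 ni:k H, 9 bi L.
Parse right to left (heavy = foot alone; LL = one foot; stranded L unfooted): (ˈri.pro) (ˈpli:) (ˈlo:) sep (ˈse:) (ˈti:t) (ˈni:k) bi.
Foot heads: 1, 3, 4, 6, 7, 8.
Primary stress on the rightmost head = syllable 8.
Secondary stress on 1, 3, 4, 6, 7: ˌri.pro.ˌpli:.ˌlo:.sep.ˌse:.ˌti:t.ˈni:k.bi.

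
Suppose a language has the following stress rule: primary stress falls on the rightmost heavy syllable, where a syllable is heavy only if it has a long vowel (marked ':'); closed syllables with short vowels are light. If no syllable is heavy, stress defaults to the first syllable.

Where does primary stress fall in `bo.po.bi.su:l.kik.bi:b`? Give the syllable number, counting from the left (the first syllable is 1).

Weights: 1 bo L, 2 po L, 3 bi L, 4 su:l H, 5 kik L, 6 bi:b H.
Heavy syllables in the domain: 4, 6. The rightmost is syllable 6 (bi:b).
Primary stress: syllable 6 → bo.po.bi.su:l.kik.ˈbi:b.

6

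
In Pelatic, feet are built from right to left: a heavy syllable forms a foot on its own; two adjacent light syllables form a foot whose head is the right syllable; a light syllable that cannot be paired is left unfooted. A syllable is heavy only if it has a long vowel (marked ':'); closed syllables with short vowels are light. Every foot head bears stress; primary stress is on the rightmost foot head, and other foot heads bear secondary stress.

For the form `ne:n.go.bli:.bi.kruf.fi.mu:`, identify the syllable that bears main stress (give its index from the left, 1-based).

7

Weights: 1 ne:n H, 2 go L, 3 bli: H, 4 bi L, 5 kruf L, 6 fi L, 7 mu: H.
Parse right to left (heavy = foot alone; LL = one foot; stranded L unfooted): (ˈne:n) go (ˈbli:) bi (kruf.ˈfi) (ˈmu:).
Foot heads: 1, 3, 6, 7.
Primary stress on the rightmost head = syllable 7.
Primary stress: syllable 7 → ne:n.go.bli:.bi.kruf.fi.ˈmu:.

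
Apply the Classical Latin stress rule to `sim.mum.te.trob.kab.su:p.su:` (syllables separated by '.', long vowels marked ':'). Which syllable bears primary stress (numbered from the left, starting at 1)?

6

Classical Latin: stress the penult if heavy (long vowel or closed), else the antepenult.
Weights: 5 kab H, 6 su:p H, 7 su: H.
The penult (syllable 6, su:p) is heavy, so it takes stress.
Stress on syllable 6: sim.mum.te.trob.kab.ˈsu:p.su:.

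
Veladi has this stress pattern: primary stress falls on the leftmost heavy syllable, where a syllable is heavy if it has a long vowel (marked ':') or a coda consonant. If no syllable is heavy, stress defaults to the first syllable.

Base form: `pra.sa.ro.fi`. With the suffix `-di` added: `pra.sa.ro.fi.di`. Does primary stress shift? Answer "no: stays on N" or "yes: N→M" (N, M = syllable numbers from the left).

no: stays on 1

Base `pra.sa.ro.fi` (4 syllables):
  Weights: 1 pra L, 2 sa L, 3 ro L, 4 fi L.
  No heavy syllable in the domain; default to the first syllable = syllable 1.
  → primary stress on syllable 1.
Suffixed `pra.sa.ro.fi.di` (5 syllables):
  Weights: 1 pra L, 2 sa L, 3 ro L, 4 fi L, 5 di L.
  No heavy syllable in the domain; default to the first syllable = syllable 1.
  → primary stress on syllable 1.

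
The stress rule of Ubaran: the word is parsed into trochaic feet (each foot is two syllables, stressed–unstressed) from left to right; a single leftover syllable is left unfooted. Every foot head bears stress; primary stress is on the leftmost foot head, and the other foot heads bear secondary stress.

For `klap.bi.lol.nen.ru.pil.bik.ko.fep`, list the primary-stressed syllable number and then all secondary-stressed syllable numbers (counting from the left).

primary 1, secondary 3, 5, 7

Parse left to right into trochaic (ˈσσ) feet: (ˈklap.bi) (ˈlol.nen) (ˈru.pil) (ˈbik.ko) fep. Syllable 9 is left unfooted.
Foot heads (stressed positions): 1, 3, 5, 7.
End Rule Leftmost: primary stress on the leftmost head = syllable 1.
Secondary stress on 3, 5, 7: ˈklap.bi.ˌlol.nen.ˌru.pil.ˌbik.ko.fep.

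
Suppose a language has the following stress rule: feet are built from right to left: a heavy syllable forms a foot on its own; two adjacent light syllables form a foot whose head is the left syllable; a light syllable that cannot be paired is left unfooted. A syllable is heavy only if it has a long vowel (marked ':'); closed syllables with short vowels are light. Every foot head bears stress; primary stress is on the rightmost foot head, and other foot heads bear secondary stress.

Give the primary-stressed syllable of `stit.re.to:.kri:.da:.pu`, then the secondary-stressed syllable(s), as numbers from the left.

Weights: 1 stit L, 2 re L, 3 to: H, 4 kri: H, 5 da: H, 6 pu L.
Parse right to left (heavy = foot alone; LL = one foot; stranded L unfooted): (ˈstit.re) (ˈto:) (ˈkri:) (ˈda:) pu.
Foot heads: 1, 3, 4, 5.
Primary stress on the rightmost head = syllable 5.
Secondary stress on 1, 3, 4: ˌstit.re.ˌto:.ˌkri:.ˈda:.pu.

primary 5, secondary 1, 3, 4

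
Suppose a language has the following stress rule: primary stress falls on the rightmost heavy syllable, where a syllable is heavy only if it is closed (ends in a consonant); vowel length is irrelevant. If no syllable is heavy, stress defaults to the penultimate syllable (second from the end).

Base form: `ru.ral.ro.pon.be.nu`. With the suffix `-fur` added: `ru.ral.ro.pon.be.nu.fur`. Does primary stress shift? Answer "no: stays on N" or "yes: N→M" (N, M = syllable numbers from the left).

yes: 4→7

Base `ru.ral.ro.pon.be.nu` (6 syllables):
  Weights: 1 ru L, 2 ral H, 3 ro L, 4 pon H, 5 be L, 6 nu L.
  Heavy syllables in the domain: 2, 4. The rightmost is syllable 4 (pon).
  → primary stress on syllable 4.
Suffixed `ru.ral.ro.pon.be.nu.fur` (7 syllables):
  Weights: 1 ru L, 2 ral H, 3 ro L, 4 pon H, 5 be L, 6 nu L, 7 fur H.
  Heavy syllables in the domain: 2, 4, 7. The rightmost is syllable 7 (fur).
  → primary stress on syllable 7.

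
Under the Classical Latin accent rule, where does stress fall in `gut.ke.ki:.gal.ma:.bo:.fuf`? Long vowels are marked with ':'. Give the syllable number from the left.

Classical Latin: stress the penult if heavy (long vowel or closed), else the antepenult.
Weights: 5 ma: H, 6 bo: H, 7 fuf H.
The penult (syllable 6, bo:) is heavy, so it takes stress.
Stress on syllable 6: gut.ke.ki:.gal.ma:.ˈbo:.fuf.

6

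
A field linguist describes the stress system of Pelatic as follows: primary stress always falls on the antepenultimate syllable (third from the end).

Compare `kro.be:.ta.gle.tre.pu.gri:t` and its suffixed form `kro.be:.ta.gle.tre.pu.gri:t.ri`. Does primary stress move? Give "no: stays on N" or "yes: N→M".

Base `kro.be:.ta.gle.tre.pu.gri:t` (7 syllables):
  The word has 7 syllables; the antepenultimate syllable (third from the end) is syllable 5 (tre).
  → primary stress on syllable 5.
Suffixed `kro.be:.ta.gle.tre.pu.gri:t.ri` (8 syllables):
  The word has 8 syllables; the antepenultimate syllable (third from the end) is syllable 6 (pu).
  → primary stress on syllable 6.

yes: 5→6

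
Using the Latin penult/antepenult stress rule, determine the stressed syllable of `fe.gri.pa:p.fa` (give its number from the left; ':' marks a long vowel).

Classical Latin: stress the penult if heavy (long vowel or closed), else the antepenult.
Weights: 2 gri L, 3 pa:p H, 4 fa L.
The penult (syllable 3, pa:p) is heavy, so it takes stress.
Stress on syllable 3: fe.gri.ˈpa:p.fa.

3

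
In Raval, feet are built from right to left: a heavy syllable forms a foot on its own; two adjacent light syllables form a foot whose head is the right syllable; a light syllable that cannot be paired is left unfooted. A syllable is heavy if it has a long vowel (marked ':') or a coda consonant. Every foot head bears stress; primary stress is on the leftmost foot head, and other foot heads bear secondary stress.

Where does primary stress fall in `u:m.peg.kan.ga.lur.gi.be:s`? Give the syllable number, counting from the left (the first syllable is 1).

Weights: 1 u:m H, 2 peg H, 3 kan H, 4 ga L, 5 lur H, 6 gi L, 7 be:s H.
Parse right to left (heavy = foot alone; LL = one foot; stranded L unfooted): (ˈu:m) (ˈpeg) (ˈkan) ga (ˈlur) gi (ˈbe:s).
Foot heads: 1, 2, 3, 5, 7.
Primary stress on the leftmost head = syllable 1.
Primary stress: syllable 1 → ˈu:m.peg.kan.ga.lur.gi.be:s.

1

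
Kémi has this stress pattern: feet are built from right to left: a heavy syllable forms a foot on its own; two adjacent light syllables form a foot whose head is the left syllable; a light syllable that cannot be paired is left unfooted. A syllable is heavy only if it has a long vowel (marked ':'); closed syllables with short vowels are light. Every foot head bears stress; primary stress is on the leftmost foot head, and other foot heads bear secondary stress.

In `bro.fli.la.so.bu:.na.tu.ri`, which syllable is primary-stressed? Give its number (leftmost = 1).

1

Weights: 1 bro L, 2 fli L, 3 la L, 4 so L, 5 bu: H, 6 na L, 7 tu L, 8 ri L.
Parse right to left (heavy = foot alone; LL = one foot; stranded L unfooted): (ˈbro.fli) (ˈla.so) (ˈbu:) na (ˈtu.ri).
Foot heads: 1, 3, 5, 7.
Primary stress on the leftmost head = syllable 1.
Primary stress: syllable 1 → ˈbro.fli.la.so.bu:.na.tu.ri.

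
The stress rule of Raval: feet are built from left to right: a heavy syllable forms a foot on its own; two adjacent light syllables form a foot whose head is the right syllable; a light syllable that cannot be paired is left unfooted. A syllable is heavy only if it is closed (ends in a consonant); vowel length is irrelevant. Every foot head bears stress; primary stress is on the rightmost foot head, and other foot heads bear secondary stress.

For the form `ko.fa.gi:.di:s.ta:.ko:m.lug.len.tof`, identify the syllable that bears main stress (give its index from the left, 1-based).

9

Weights: 1 ko L, 2 fa L, 3 gi: L, 4 di:s H, 5 ta: L, 6 ko:m H, 7 lug H, 8 len H, 9 tof H.
Parse left to right (heavy = foot alone; LL = one foot; stranded L unfooted): (ko.ˈfa) gi: (ˈdi:s) ta: (ˈko:m) (ˈlug) (ˈlen) (ˈtof).
Foot heads: 2, 4, 6, 7, 8, 9.
Primary stress on the rightmost head = syllable 9.
Primary stress: syllable 9 → ko.fa.gi:.di:s.ta:.ko:m.lug.len.ˈtof.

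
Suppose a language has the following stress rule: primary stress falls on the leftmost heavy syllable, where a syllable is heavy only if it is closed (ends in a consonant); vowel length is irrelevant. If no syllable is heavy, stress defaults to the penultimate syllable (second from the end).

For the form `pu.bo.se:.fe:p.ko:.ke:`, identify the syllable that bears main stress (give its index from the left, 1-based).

Weights: 1 pu L, 2 bo L, 3 se: L, 4 fe:p H, 5 ko: L, 6 ke: L.
Heavy syllables in the domain: 4. The leftmost is syllable 4 (fe:p).
Primary stress: syllable 4 → pu.bo.se:.ˈfe:p.ko:.ke:.

4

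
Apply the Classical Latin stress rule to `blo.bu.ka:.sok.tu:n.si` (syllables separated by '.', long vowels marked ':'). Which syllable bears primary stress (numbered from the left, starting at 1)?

Classical Latin: stress the penult if heavy (long vowel or closed), else the antepenult.
Weights: 4 sok H, 5 tu:n H, 6 si L.
The penult (syllable 5, tu:n) is heavy, so it takes stress.
Stress on syllable 5: blo.bu.ka:.sok.ˈtu:n.si.

5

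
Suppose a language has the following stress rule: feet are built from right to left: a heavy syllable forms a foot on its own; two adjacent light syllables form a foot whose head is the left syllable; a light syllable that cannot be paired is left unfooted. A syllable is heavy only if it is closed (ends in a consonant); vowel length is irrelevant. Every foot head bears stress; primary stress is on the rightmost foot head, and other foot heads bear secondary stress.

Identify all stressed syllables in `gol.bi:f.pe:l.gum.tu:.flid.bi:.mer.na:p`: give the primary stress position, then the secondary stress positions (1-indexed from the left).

primary 9, secondary 1, 2, 3, 4, 6, 8

Weights: 1 gol H, 2 bi:f H, 3 pe:l H, 4 gum H, 5 tu: L, 6 flid H, 7 bi: L, 8 mer H, 9 na:p H.
Parse right to left (heavy = foot alone; LL = one foot; stranded L unfooted): (ˈgol) (ˈbi:f) (ˈpe:l) (ˈgum) tu: (ˈflid) bi: (ˈmer) (ˈna:p).
Foot heads: 1, 2, 3, 4, 6, 8, 9.
Primary stress on the rightmost head = syllable 9.
Secondary stress on 1, 2, 3, 4, 6, 8: ˌgol.ˌbi:f.ˌpe:l.ˌgum.tu:.ˌflid.bi:.ˌmer.ˈna:p.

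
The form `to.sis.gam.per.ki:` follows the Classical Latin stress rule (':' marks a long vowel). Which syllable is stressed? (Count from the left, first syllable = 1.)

4

Classical Latin: stress the penult if heavy (long vowel or closed), else the antepenult.
Weights: 3 gam H, 4 per H, 5 ki: H.
The penult (syllable 4, per) is heavy, so it takes stress.
Stress on syllable 4: to.sis.gam.ˈper.ki:.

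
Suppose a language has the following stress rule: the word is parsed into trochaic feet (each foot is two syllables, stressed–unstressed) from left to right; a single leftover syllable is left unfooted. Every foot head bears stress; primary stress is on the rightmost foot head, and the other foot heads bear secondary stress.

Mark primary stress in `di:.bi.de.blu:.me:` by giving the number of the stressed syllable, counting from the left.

3

Parse left to right into trochaic (ˈσσ) feet: (ˈdi:.bi) (ˈde.blu:) me:. Syllable 5 is left unfooted.
Foot heads (stressed positions): 1, 3.
End Rule Rightmost: primary stress on the rightmost head = syllable 3.
Primary stress: syllable 3 → di:.bi.ˈde.blu:.me:.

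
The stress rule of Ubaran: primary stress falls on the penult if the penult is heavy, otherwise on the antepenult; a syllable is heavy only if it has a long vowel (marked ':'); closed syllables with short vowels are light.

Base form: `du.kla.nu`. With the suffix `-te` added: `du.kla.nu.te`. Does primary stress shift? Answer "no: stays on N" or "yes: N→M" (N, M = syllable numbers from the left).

Base `du.kla.nu` (3 syllables):
  Weights: 1 du L, 2 kla L, 3 nu L.
  The penult (syllable 2, kla) is light, so stress falls on the antepenult (syllable 1, du).
  → primary stress on syllable 1.
Suffixed `du.kla.nu.te` (4 syllables):
  Weights: 2 kla L, 3 nu L, 4 te L.
  The penult (syllable 3, nu) is light, so stress falls on the antepenult (syllable 2, kla).
  → primary stress on syllable 2.

yes: 1→2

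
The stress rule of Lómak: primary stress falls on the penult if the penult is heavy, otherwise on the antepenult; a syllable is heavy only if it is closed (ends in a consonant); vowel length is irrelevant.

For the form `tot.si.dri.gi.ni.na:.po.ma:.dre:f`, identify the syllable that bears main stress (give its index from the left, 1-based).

Weights: 7 po L, 8 ma: L, 9 dre:f H.
The penult (syllable 8, ma:) is light, so stress falls on the antepenult (syllable 7, po).
Primary stress: syllable 7 → tot.si.dri.gi.ni.na:.ˈpo.ma:.dre:f.

7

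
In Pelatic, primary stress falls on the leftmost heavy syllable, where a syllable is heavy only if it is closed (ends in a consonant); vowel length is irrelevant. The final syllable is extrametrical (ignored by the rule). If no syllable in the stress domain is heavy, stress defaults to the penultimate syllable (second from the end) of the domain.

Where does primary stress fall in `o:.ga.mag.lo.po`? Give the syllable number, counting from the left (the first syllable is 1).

The final syllable (5, po) is extrametrical; the stress domain is syllables 1–4.
Weights: 1 o: L, 2 ga L, 3 mag H, 4 lo L.
Heavy syllables in the domain: 3. The leftmost is syllable 3 (mag).
Primary stress: syllable 3 → o:.ga.ˈmag.lo.po.

3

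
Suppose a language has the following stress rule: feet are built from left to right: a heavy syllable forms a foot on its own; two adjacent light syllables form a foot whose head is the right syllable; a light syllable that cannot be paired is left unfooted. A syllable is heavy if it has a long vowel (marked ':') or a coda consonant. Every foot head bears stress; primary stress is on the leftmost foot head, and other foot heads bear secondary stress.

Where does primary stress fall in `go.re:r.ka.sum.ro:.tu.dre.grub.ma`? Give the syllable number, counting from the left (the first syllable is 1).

2

Weights: 1 go L, 2 re:r H, 3 ka L, 4 sum H, 5 ro: H, 6 tu L, 7 dre L, 8 grub H, 9 ma L.
Parse left to right (heavy = foot alone; LL = one foot; stranded L unfooted): go (ˈre:r) ka (ˈsum) (ˈro:) (tu.ˈdre) (ˈgrub) ma.
Foot heads: 2, 4, 5, 7, 8.
Primary stress on the leftmost head = syllable 2.
Primary stress: syllable 2 → go.ˈre:r.ka.sum.ro:.tu.dre.grub.ma.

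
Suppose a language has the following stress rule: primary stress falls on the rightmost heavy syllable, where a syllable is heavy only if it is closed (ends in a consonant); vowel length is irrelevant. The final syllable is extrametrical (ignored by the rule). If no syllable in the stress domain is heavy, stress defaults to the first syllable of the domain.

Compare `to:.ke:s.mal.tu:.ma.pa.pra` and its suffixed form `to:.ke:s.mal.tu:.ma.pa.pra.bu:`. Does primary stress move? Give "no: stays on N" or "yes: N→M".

Base `to:.ke:s.mal.tu:.ma.pa.pra` (7 syllables):
  The final syllable (7, pra) is extrametrical; the stress domain is syllables 1–6.
  Weights: 1 to: L, 2 ke:s H, 3 mal H, 4 tu: L, 5 ma L, 6 pa L.
  Heavy syllables in the domain: 2, 3. The rightmost is syllable 3 (mal).
  → primary stress on syllable 3.
Suffixed `to:.ke:s.mal.tu:.ma.pa.pra.bu:` (8 syllables):
  The final syllable (8, bu:) is extrametrical; the stress domain is syllables 1–7.
  Weights: 1 to: L, 2 ke:s H, 3 mal H, 4 tu: L, 5 ma L, 6 pa L, 7 pra L.
  Heavy syllables in the domain: 2, 3. The rightmost is syllable 3 (mal).
  → primary stress on syllable 3.

no: stays on 3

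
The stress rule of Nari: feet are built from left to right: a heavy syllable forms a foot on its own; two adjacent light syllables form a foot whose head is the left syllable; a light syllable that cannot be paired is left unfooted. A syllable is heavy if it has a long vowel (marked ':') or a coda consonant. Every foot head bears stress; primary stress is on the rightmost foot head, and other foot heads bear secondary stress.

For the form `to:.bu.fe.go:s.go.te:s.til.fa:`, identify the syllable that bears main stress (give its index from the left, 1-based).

Weights: 1 to: H, 2 bu L, 3 fe L, 4 go:s H, 5 go L, 6 te:s H, 7 til H, 8 fa: H.
Parse left to right (heavy = foot alone; LL = one foot; stranded L unfooted): (ˈto:) (ˈbu.fe) (ˈgo:s) go (ˈte:s) (ˈtil) (ˈfa:).
Foot heads: 1, 2, 4, 6, 7, 8.
Primary stress on the rightmost head = syllable 8.
Primary stress: syllable 8 → to:.bu.fe.go:s.go.te:s.til.ˈfa:.

8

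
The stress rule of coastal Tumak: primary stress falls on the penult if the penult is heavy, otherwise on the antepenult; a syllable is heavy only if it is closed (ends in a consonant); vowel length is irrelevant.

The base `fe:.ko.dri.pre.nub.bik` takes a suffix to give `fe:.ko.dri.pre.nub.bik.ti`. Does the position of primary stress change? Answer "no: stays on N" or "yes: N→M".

yes: 5→6

Base `fe:.ko.dri.pre.nub.bik` (6 syllables):
  Weights: 4 pre L, 5 nub H, 6 bik H.
  The penult (syllable 5, nub) is heavy, so it takes stress.
  → primary stress on syllable 5.
Suffixed `fe:.ko.dri.pre.nub.bik.ti` (7 syllables):
  Weights: 5 nub H, 6 bik H, 7 ti L.
  The penult (syllable 6, bik) is heavy, so it takes stress.
  → primary stress on syllable 6.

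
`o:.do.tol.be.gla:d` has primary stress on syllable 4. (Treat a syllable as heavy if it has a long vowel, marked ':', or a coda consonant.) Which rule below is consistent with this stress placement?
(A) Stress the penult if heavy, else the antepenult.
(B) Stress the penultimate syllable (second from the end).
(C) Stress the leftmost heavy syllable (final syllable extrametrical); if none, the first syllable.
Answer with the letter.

B

Rule A → syllable 3 (observed: 4).
Rule B → syllable 4 ✓.
Rule C → syllable 1 (observed: 4).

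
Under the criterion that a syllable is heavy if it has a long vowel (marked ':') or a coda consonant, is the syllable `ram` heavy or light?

heavy

`ram`: short vowel, closed (coda /m/). Closed → heavy.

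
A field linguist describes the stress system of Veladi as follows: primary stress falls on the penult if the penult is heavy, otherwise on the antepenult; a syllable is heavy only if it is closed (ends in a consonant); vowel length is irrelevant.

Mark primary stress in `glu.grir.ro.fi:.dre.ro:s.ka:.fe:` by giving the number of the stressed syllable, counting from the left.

Weights: 6 ro:s H, 7 ka: L, 8 fe: L.
The penult (syllable 7, ka:) is light, so stress falls on the antepenult (syllable 6, ro:s).
Primary stress: syllable 6 → glu.grir.ro.fi:.dre.ˈro:s.ka:.fe:.

6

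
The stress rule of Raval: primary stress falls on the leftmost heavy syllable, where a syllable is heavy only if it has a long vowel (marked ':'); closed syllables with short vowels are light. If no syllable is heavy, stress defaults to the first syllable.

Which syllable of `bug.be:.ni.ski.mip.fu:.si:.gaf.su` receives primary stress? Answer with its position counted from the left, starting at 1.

2

Weights: 1 bug L, 2 be: H, 3 ni L, 4 ski L, 5 mip L, 6 fu: H, 7 si: H, 8 gaf L, 9 su L.
Heavy syllables in the domain: 2, 6, 7. The leftmost is syllable 2 (be:).
Primary stress: syllable 2 → bug.ˈbe:.ni.ski.mip.fu:.si:.gaf.su.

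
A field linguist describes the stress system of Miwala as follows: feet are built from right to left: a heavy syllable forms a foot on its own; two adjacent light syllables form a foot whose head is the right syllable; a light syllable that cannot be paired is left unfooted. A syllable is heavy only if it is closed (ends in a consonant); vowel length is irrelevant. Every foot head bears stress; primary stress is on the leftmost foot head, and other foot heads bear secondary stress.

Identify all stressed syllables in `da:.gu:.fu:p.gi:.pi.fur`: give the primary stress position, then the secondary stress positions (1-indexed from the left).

Weights: 1 da: L, 2 gu: L, 3 fu:p H, 4 gi: L, 5 pi L, 6 fur H.
Parse right to left (heavy = foot alone; LL = one foot; stranded L unfooted): (da:.ˈgu:) (ˈfu:p) (gi:.ˈpi) (ˈfur).
Foot heads: 2, 3, 5, 6.
Primary stress on the leftmost head = syllable 2.
Secondary stress on 3, 5, 6: da:.ˈgu:.ˌfu:p.gi:.ˌpi.ˌfur.

primary 2, secondary 3, 5, 6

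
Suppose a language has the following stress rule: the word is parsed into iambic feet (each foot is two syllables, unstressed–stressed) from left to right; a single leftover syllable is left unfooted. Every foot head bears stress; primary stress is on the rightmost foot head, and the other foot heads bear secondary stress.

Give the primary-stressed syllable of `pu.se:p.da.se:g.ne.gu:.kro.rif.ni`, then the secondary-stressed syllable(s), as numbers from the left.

Parse left to right into iambic (σˈσ) feet: (pu.ˈse:p) (da.ˈse:g) (ne.ˈgu:) (kro.ˈrif) ni. Syllable 9 is left unfooted.
Foot heads (stressed positions): 2, 4, 6, 8.
End Rule Rightmost: primary stress on the rightmost head = syllable 8.
Secondary stress on 2, 4, 6: pu.ˌse:p.da.ˌse:g.ne.ˌgu:.kro.ˈrif.ni.

primary 8, secondary 2, 4, 6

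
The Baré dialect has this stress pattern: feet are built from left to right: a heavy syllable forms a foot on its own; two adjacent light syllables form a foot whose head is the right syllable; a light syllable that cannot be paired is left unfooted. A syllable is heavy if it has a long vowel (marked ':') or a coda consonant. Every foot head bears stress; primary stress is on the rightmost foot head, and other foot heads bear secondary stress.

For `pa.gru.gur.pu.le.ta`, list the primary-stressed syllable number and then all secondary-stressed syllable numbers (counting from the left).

primary 5, secondary 2, 3

Weights: 1 pa L, 2 gru L, 3 gur H, 4 pu L, 5 le L, 6 ta L.
Parse left to right (heavy = foot alone; LL = one foot; stranded L unfooted): (pa.ˈgru) (ˈgur) (pu.ˈle) ta.
Foot heads: 2, 3, 5.
Primary stress on the rightmost head = syllable 5.
Secondary stress on 2, 3: pa.ˌgru.ˌgur.pu.ˈle.ta.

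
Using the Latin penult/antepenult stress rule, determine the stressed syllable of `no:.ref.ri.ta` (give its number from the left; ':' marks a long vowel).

2

Classical Latin: stress the penult if heavy (long vowel or closed), else the antepenult.
Weights: 2 ref H, 3 ri L, 4 ta L.
The penult (syllable 3, ri) is light, so stress falls on the antepenult (syllable 2, ref).
Stress on syllable 2: no:.ˈref.ri.ta.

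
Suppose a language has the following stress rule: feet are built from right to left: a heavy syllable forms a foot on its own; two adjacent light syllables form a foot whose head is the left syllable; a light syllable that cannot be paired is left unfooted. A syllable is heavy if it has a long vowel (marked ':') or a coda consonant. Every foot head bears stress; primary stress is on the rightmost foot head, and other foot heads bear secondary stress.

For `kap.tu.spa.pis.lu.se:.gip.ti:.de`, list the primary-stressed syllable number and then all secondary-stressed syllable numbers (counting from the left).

Weights: 1 kap H, 2 tu L, 3 spa L, 4 pis H, 5 lu L, 6 se: H, 7 gip H, 8 ti: H, 9 de L.
Parse right to left (heavy = foot alone; LL = one foot; stranded L unfooted): (ˈkap) (ˈtu.spa) (ˈpis) lu (ˈse:) (ˈgip) (ˈti:) de.
Foot heads: 1, 2, 4, 6, 7, 8.
Primary stress on the rightmost head = syllable 8.
Secondary stress on 1, 2, 4, 6, 7: ˌkap.ˌtu.spa.ˌpis.lu.ˌse:.ˌgip.ˈti:.de.

primary 8, secondary 1, 2, 4, 6, 7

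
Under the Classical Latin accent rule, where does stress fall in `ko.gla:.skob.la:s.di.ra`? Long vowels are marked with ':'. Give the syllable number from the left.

4

Classical Latin: stress the penult if heavy (long vowel or closed), else the antepenult.
Weights: 4 la:s H, 5 di L, 6 ra L.
The penult (syllable 5, di) is light, so stress falls on the antepenult (syllable 4, la:s).
Stress on syllable 4: ko.gla:.skob.ˈla:s.di.ra.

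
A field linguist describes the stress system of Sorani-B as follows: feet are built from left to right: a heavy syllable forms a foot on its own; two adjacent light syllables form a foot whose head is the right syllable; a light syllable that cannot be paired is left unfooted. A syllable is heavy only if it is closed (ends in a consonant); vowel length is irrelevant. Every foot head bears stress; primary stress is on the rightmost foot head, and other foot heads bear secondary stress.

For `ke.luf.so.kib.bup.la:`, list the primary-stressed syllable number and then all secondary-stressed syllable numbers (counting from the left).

primary 5, secondary 2, 4

Weights: 1 ke L, 2 luf H, 3 so L, 4 kib H, 5 bup H, 6 la: L.
Parse left to right (heavy = foot alone; LL = one foot; stranded L unfooted): ke (ˈluf) so (ˈkib) (ˈbup) la:.
Foot heads: 2, 4, 5.
Primary stress on the rightmost head = syllable 5.
Secondary stress on 2, 4: ke.ˌluf.so.ˌkib.ˈbup.la:.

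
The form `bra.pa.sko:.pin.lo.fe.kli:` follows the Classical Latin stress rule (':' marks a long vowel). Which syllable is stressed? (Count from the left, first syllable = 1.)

Classical Latin: stress the penult if heavy (long vowel or closed), else the antepenult.
Weights: 5 lo L, 6 fe L, 7 kli: H.
The penult (syllable 6, fe) is light, so stress falls on the antepenult (syllable 5, lo).
Stress on syllable 5: bra.pa.sko:.pin.ˈlo.fe.kli:.

5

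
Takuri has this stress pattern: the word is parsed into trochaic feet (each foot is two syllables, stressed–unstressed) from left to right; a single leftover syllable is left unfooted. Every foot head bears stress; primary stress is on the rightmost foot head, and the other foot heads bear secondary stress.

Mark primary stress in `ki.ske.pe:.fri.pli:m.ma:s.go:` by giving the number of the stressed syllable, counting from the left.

Parse left to right into trochaic (ˈσσ) feet: (ˈki.ske) (ˈpe:.fri) (ˈpli:m.ma:s) go:. Syllable 7 is left unfooted.
Foot heads (stressed positions): 1, 3, 5.
End Rule Rightmost: primary stress on the rightmost head = syllable 5.
Primary stress: syllable 5 → ki.ske.pe:.fri.ˈpli:m.ma:s.go:.

5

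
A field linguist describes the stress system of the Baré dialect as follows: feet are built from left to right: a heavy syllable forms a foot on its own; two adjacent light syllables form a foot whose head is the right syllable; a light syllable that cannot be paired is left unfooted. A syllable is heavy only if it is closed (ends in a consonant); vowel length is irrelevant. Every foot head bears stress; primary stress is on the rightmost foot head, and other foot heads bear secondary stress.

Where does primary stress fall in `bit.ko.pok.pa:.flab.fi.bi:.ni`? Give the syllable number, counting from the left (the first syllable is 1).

7

Weights: 1 bit H, 2 ko L, 3 pok H, 4 pa: L, 5 flab H, 6 fi L, 7 bi: L, 8 ni L.
Parse left to right (heavy = foot alone; LL = one foot; stranded L unfooted): (ˈbit) ko (ˈpok) pa: (ˈflab) (fi.ˈbi:) ni.
Foot heads: 1, 3, 5, 7.
Primary stress on the rightmost head = syllable 7.
Primary stress: syllable 7 → bit.ko.pok.pa:.flab.fi.ˈbi:.ni.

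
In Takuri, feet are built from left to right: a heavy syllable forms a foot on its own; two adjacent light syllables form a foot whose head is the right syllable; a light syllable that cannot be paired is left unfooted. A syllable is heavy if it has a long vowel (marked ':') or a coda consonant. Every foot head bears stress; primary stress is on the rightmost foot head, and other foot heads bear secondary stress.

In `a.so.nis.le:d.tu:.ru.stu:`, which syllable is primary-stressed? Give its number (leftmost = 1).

Weights: 1 a L, 2 so L, 3 nis H, 4 le:d H, 5 tu: H, 6 ru L, 7 stu: H.
Parse left to right (heavy = foot alone; LL = one foot; stranded L unfooted): (a.ˈso) (ˈnis) (ˈle:d) (ˈtu:) ru (ˈstu:).
Foot heads: 2, 3, 4, 5, 7.
Primary stress on the rightmost head = syllable 7.
Primary stress: syllable 7 → a.so.nis.le:d.tu:.ru.ˈstu:.

7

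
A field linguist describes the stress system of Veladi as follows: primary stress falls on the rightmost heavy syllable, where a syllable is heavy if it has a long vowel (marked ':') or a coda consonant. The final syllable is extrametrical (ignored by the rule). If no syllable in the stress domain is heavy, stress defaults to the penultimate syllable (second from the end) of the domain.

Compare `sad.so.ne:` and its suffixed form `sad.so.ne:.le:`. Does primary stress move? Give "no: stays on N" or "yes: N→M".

yes: 1→3

Base `sad.so.ne:` (3 syllables):
  The final syllable (3, ne:) is extrametrical; the stress domain is syllables 1–2.
  Weights: 1 sad H, 2 so L.
  Heavy syllables in the domain: 1. The rightmost is syllable 1 (sad).
  → primary stress on syllable 1.
Suffixed `sad.so.ne:.le:` (4 syllables):
  The final syllable (4, le:) is extrametrical; the stress domain is syllables 1–3.
  Weights: 1 sad H, 2 so L, 3 ne: H.
  Heavy syllables in the domain: 1, 3. The rightmost is syllable 3 (ne:).
  → primary stress on syllable 3.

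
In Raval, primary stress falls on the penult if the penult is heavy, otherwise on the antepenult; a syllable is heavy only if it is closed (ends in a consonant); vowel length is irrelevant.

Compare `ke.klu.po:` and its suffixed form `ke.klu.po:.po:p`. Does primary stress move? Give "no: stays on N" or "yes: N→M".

yes: 1→2

Base `ke.klu.po:` (3 syllables):
  Weights: 1 ke L, 2 klu L, 3 po: L.
  The penult (syllable 2, klu) is light, so stress falls on the antepenult (syllable 1, ke).
  → primary stress on syllable 1.
Suffixed `ke.klu.po:.po:p` (4 syllables):
  Weights: 2 klu L, 3 po: L, 4 po:p H.
  The penult (syllable 3, po:) is light, so stress falls on the antepenult (syllable 2, klu).
  → primary stress on syllable 2.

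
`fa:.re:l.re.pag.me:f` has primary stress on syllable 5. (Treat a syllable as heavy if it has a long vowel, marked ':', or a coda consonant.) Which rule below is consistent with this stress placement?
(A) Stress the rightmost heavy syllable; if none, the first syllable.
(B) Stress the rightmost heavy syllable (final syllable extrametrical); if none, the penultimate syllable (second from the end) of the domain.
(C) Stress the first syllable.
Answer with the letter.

Rule A → syllable 5 ✓.
Rule B → syllable 4 (observed: 5).
Rule C → syllable 1 (observed: 5).

A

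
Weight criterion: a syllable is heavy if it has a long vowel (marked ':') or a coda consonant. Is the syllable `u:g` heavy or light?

`u:g`: long vowel, closed (coda /g/). Long vowel and closed → heavy.

heavy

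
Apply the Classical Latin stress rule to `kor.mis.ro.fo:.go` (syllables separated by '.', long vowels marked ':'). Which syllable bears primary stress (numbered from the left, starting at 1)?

Classical Latin: stress the penult if heavy (long vowel or closed), else the antepenult.
Weights: 3 ro L, 4 fo: H, 5 go L.
The penult (syllable 4, fo:) is heavy, so it takes stress.
Stress on syllable 4: kor.mis.ro.ˈfo:.go.

4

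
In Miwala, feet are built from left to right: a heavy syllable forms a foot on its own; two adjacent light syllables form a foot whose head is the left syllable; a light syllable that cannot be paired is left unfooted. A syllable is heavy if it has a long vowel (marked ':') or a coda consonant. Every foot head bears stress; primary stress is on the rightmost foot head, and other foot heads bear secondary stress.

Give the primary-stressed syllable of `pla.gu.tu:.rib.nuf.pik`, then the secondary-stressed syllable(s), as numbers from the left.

primary 6, secondary 1, 3, 4, 5

Weights: 1 pla L, 2 gu L, 3 tu: H, 4 rib H, 5 nuf H, 6 pik H.
Parse left to right (heavy = foot alone; LL = one foot; stranded L unfooted): (ˈpla.gu) (ˈtu:) (ˈrib) (ˈnuf) (ˈpik).
Foot heads: 1, 3, 4, 5, 6.
Primary stress on the rightmost head = syllable 6.
Secondary stress on 1, 3, 4, 5: ˌpla.gu.ˌtu:.ˌrib.ˌnuf.ˈpik.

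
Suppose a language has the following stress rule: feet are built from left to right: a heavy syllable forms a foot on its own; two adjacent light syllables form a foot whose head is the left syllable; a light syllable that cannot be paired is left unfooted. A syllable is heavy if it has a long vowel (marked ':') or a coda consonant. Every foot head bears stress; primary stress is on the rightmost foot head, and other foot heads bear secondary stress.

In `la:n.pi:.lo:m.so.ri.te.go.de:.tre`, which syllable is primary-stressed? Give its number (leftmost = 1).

8

Weights: 1 la:n H, 2 pi: H, 3 lo:m H, 4 so L, 5 ri L, 6 te L, 7 go L, 8 de: H, 9 tre L.
Parse left to right (heavy = foot alone; LL = one foot; stranded L unfooted): (ˈla:n) (ˈpi:) (ˈlo:m) (ˈso.ri) (ˈte.go) (ˈde:) tre.
Foot heads: 1, 2, 3, 4, 6, 8.
Primary stress on the rightmost head = syllable 8.
Primary stress: syllable 8 → la:n.pi:.lo:m.so.ri.te.go.ˈde:.tre.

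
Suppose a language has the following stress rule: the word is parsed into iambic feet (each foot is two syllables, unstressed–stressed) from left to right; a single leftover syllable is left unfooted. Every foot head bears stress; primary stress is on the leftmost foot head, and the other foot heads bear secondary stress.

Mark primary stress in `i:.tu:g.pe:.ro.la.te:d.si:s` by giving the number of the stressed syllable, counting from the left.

Parse left to right into iambic (σˈσ) feet: (i:.ˈtu:g) (pe:.ˈro) (la.ˈte:d) si:s. Syllable 7 is left unfooted.
Foot heads (stressed positions): 2, 4, 6.
End Rule Leftmost: primary stress on the leftmost head = syllable 2.
Primary stress: syllable 2 → i:.ˈtu:g.pe:.ro.la.te:d.si:s.

2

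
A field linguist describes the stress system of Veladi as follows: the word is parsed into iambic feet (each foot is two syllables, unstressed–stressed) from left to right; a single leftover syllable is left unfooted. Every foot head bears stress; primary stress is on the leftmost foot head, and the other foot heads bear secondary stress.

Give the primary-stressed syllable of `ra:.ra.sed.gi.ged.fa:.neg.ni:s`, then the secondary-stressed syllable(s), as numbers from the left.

primary 2, secondary 4, 6, 8

Parse left to right into iambic (σˈσ) feet: (ra:.ˈra) (sed.ˈgi) (ged.ˈfa:) (neg.ˈni:s).
Foot heads (stressed positions): 2, 4, 6, 8.
End Rule Leftmost: primary stress on the leftmost head = syllable 2.
Secondary stress on 4, 6, 8: ra:.ˈra.sed.ˌgi.ged.ˌfa:.neg.ˌni:s.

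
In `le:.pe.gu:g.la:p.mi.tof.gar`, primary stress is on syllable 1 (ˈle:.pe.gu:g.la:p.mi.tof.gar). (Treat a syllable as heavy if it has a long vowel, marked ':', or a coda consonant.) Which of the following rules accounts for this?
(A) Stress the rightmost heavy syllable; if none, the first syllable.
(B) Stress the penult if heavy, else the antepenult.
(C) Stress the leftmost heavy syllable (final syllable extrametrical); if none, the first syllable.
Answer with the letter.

Rule A → syllable 7 (observed: 1).
Rule B → syllable 6 (observed: 1).
Rule C → syllable 1 ✓.

C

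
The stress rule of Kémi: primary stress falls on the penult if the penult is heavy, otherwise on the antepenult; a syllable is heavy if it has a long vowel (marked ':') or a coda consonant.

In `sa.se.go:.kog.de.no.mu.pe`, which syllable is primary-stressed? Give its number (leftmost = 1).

6

Weights: 6 no L, 7 mu L, 8 pe L.
The penult (syllable 7, mu) is light, so stress falls on the antepenult (syllable 6, no).
Primary stress: syllable 6 → sa.se.go:.kog.de.ˈno.mu.pe.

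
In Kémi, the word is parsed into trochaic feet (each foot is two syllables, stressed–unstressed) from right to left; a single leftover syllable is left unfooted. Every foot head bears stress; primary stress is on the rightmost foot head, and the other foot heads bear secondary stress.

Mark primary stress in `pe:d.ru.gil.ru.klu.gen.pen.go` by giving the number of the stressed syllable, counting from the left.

7

Parse right to left into trochaic (ˈσσ) feet: (ˈpe:d.ru) (ˈgil.ru) (ˈklu.gen) (ˈpen.go).
Foot heads (stressed positions): 1, 3, 5, 7.
End Rule Rightmost: primary stress on the rightmost head = syllable 7.
Primary stress: syllable 7 → pe:d.ru.gil.ru.klu.gen.ˈpen.go.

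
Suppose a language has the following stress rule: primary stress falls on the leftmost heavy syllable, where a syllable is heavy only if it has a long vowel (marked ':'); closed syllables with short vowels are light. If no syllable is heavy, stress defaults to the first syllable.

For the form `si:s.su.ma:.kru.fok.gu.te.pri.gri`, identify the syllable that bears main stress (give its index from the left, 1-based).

1

Weights: 1 si:s H, 2 su L, 3 ma: H, 4 kru L, 5 fok L, 6 gu L, 7 te L, 8 pri L, 9 gri L.
Heavy syllables in the domain: 1, 3. The leftmost is syllable 1 (si:s).
Primary stress: syllable 1 → ˈsi:s.su.ma:.kru.fok.gu.te.pri.gri.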